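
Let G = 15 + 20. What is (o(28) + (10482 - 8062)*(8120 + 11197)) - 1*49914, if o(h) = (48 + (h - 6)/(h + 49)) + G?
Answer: 326881165/7 ≈ 4.6697e+7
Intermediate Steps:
G = 35
o(h) = 83 + (-6 + h)/(49 + h) (o(h) = (48 + (h - 6)/(h + 49)) + 35 = (48 + (-6 + h)/(49 + h)) + 35 = 83 + (-6 + h)/(49 + h))
(o(28) + (10482 - 8062)*(8120 + 11197)) - 1*49914 = ((4061 + 84*28)/(49 + 28) + (10482 - 8062)*(8120 + 11197)) - 1*49914 = ((4061 + 2352)/77 + 2420*19317) - 49914 = ((1/77)*6413 + 46747140) - 49914 = (583/7 + 46747140) - 49914 = 327230563/7 - 49914 = 326881165/7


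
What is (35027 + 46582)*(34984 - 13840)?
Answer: 1725540696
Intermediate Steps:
(35027 + 46582)*(34984 - 13840) = 81609*21144 = 1725540696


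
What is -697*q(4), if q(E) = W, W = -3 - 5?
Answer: 5576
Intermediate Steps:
W = -8
q(E) = -8
-697*q(4) = -697*(-8) = 5576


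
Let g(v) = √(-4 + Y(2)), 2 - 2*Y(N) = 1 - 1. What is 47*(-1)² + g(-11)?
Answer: 47 + I*√3 ≈ 47.0 + 1.732*I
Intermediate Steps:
Y(N) = 1 (Y(N) = 1 - (1 - 1)/2 = 1 - ½*0 = 1 + 0 = 1)
g(v) = I*√3 (g(v) = √(-4 + 1) = √(-3) = I*√3)
47*(-1)² + g(-11) = 47*(-1)² + I*√3 = 47*1 + I*√3 = 47 + I*√3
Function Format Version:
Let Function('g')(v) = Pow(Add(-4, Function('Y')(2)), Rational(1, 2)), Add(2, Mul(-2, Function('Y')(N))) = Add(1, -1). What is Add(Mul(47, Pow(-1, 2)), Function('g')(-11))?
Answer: Add(47, Mul(I, Pow(3, Rational(1, 2)))) ≈ Add(47.000, Mul(1.7320, I))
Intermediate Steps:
Function('Y')(N) = 1 (Function('Y')(N) = Add(1, Mul(Rational(-1, 2), Add(1, -1))) = Add(1, Mul(Rational(-1, 2), 0)) = Add(1, 0) = 1)
Function('g')(v) = Mul(I, Pow(3, Rational(1, 2))) (Function('g')(v) = Pow(Add(-4, 1), Rational(1, 2)) = Pow(-3, Rational(1, 2)) = Mul(I, Pow(3, Rational(1, 2))))
Add(Mul(47, Pow(-1, 2)), Function('g')(-11)) = Add(Mul(47, Pow(-1, 2)), Mul(I, Pow(3, Rational(1, 2)))) = Add(Mul(47, 1), Mul(I, Pow(3, Rational(1, 2)))) = Add(47, Mul(I, Pow(3, Rational(1, 2))))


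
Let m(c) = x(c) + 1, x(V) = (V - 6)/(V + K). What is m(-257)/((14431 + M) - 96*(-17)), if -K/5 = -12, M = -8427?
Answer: 5/16351 ≈ 0.00030579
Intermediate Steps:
K = 60 (K = -5*(-12) = 60)
x(V) = (-6 + V)/(60 + V) (x(V) = (V - 6)/(V + 60) = (-6 + V)/(60 + V))
m(c) = 1 + (-6 + c)/(60 + c) (m(c) = (-6 + c)/(60 + c) + 1 = 1 + (-6 + c)/(60 + c))
m(-257)/((14431 + M) - 96*(-17)) = (2*(27 - 257)/(60 - 257))/((14431 - 8427) - 96*(-17)) = (2*(-230)/(-197))/(6004 + 1632) = (2*(-1/197)*(-230))/7636 = (460/197)*(1/7636) = 5/16351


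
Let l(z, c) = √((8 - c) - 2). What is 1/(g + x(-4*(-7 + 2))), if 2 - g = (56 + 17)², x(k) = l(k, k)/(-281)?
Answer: -60089321/320095812969 + 281*I*√14/2240670690783 ≈ -0.00018772 + 4.6924e-10*I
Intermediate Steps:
l(z, c) = √(6 - c)
x(k) = -√(6 - k)/281 (x(k) = √(6 - k)/(-281) = √(6 - k)*(-1/281) = -√(6 - k)/281)
g = -5327 (g = 2 - (56 + 17)² = 2 - 1*73² = 2 - 1*5329 = 2 - 5329 = -5327)
1/(g + x(-4*(-7 + 2))) = 1/(-5327 - √(6 - (-4)*(-7 + 2))/281) = 1/(-5327 - √(6 - (-4)*(-5))/281) = 1/(-5327 - √(6 - 1*20)/281) = 1/(-5327 - √(6 - 20)/281) = 1/(-5327 - I*√14/281)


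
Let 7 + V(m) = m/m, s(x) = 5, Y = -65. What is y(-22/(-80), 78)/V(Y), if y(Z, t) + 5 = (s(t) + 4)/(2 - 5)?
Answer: 4/3 ≈ 1.3333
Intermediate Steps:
V(m) = -6 (V(m) = -7 + m/m = -7 + 1 = -6)
y(Z, t) = -8 (y(Z, t) = -5 + (5 + 4)/(2 - 5) = -5 + 9/(-3) = -5 + 9*(-⅓) = -5 - 3 = -8)
y(-22/(-80), 78)/V(Y) = -8/(-6) = -8*(-⅙) = 4/3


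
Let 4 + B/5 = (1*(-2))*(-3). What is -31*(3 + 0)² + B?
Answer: -269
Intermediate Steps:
B = 10 (B = -20 + 5*((1*(-2))*(-3)) = -20 + 5*(-2*(-3)) = -20 + 5*6 = -20 + 30 = 10)
-31*(3 + 0)² + B = -31*(3 + 0)² + 10 = -31*3² + 10 = -31*9 + 10 = -279 + 10 = -269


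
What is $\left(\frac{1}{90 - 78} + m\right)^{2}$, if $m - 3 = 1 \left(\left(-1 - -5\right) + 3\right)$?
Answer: $\frac{14641}{144} \approx 101.67$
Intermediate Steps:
$m = 10$ ($m = 3 + 1 \left(\left(-1 - -5\right) + 3\right) = 3 + 1 \left(\left(-1 + 5\right) + 3\right) = 3 + 1 \left(4 + 3\right) = 3 + 1 \cdot 7 = 3 + 7 = 10$)
$\left(\frac{1}{90 - 78} + m\right)^{2} = \left(\frac{1}{90 - 78} + 10\right)^{2} = \left(\frac{1}{12} + 10\right)^{2} = \left(\frac{121}{12}\right)^{2} = \frac{14641}{144}$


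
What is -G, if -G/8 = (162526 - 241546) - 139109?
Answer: -1745032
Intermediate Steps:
G = 1745032 (G = -8*((162526 - 241546) - 139109) = -8*(-79020 - 139109) = -8*(-218129) = 1745032)
-G = -1*1745032 = -1745032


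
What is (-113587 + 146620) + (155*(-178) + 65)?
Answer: 5508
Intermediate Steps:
(-113587 + 146620) + (155*(-178) + 65) = 33033 + (-27590 + 65) = 33033 - 27525 = 5508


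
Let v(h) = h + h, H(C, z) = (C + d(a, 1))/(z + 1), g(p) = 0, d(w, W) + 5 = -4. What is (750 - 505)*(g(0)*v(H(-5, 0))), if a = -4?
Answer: 0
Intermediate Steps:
d(w, W) = -9 (d(w, W) = -5 - 4 = -9)
H(C, z) = (-9 + C)/(1 + z) (H(C, z) = (C - 9)/(z + 1) = (-9 + C)/(1 + z))
v(h) = 2*h
(750 - 505)*(g(0)*v(H(-5, 0))) = (750 - 505)*(0*(2*((-9 - 5)/(1 + 0)))) = 245*(0*(2*(-14/1))) = 245*(0*(2*(1*(-14)))) = 245*(0*(2*(-14))) = 245*(0*(-28)) = 245*0 = 0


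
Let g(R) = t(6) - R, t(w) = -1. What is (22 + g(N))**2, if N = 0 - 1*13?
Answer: 1156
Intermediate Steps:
N = -13 (N = 0 - 13 = -13)
g(R) = -1 - R
(22 + g(N))**2 = (22 + (-1 - 1*(-13)))**2 = (22 + (-1 + 13))**2 = (22 + 12)**2 = 34**2 = 1156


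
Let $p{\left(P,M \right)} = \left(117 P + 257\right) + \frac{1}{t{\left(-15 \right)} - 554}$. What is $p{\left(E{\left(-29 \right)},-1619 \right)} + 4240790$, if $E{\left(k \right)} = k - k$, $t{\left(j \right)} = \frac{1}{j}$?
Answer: $\frac{35247341602}{8311} \approx 4.241 \cdot 10^{6}$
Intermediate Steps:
$E{\left(k \right)} = 0$
$p{\left(P,M \right)} = \frac{2135912}{8311} + 117 P$ ($p{\left(P,M \right)} = \left(117 P + 257\right) + \frac{1}{\frac{1}{-15} - 554} = \left(257 + 117 P\right) + \frac{1}{- \frac{1}{15} - 554} = \left(257 + 117 P\right) + \frac{1}{- \frac{8311}{15}} = \left(257 + 117 P\right) - \frac{15}{8311} = \frac{2135912}{8311} + 117 P$)
$p{\left(E{\left(-29 \right)},-1619 \right)} + 4240790 = \left(\frac{2135912}{8311} + 117 \cdot 0\right) + 4240790 = \left(\frac{2135912}{8311} + 0\right) + 4240790 = \frac{2135912}{8311} + 4240790 = \frac{35247341602}{8311}$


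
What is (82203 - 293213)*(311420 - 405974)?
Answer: 19951839540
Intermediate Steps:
(82203 - 293213)*(311420 - 405974) = -211010*(-94554) = 19951839540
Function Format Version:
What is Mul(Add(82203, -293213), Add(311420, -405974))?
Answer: 19951839540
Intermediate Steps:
Mul(Add(82203, -293213), Add(311420, -405974)) = Mul(-211010, -94554) = 19951839540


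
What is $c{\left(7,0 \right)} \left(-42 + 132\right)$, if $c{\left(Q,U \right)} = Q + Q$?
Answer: $1260$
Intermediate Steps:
$c{\left(Q,U \right)} = 2 Q$
$c{\left(7,0 \right)} \left(-42 + 132\right) = 2 \cdot 7 \left(-42 + 132\right) = 14 \cdot 90 = 1260$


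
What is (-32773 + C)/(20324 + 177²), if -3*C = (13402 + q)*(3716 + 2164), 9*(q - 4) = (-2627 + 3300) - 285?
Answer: -237537277/464877 ≈ -510.97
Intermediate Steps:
q = 424/9 (q = 4 + ((-2627 + 3300) - 285)/9 = 4 + (673 - 285)/9 = 4 + (⅑)*388 = 4 + 388/9 = 424/9 ≈ 47.111)
C = -237242320/9 (C = -(13402 + 424/9)*(3716 + 2164)/3 = -121042*5880/27 = -⅓*237242320/3 = -237242320/9 ≈ -2.6360e+7)
(-32773 + C)/(20324 + 177²) = (-32773 - 237242320/9)/(20324 + 177²) = -237537277/(9*(20324 + 31329)) = -237537277/9/51653 = -237537277/9*1/51653 = -237537277/464877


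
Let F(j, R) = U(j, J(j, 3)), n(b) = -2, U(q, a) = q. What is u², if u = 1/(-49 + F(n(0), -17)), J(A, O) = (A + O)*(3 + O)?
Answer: 1/2601 ≈ 0.00038447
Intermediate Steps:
J(A, O) = (3 + O)*(A + O)
F(j, R) = j
u = -1/51 (u = 1/(-49 - 2) = 1/(-51) = -1/51 ≈ -0.019608)
u² = (-1/51)² = 1/2601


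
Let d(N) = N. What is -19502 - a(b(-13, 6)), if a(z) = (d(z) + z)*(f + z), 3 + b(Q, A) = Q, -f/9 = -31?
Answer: -11086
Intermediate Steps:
f = 279 (f = -9*(-31) = 279)
b(Q, A) = -3 + Q
a(z) = 2*z*(279 + z) (a(z) = (z + z)*(279 + z) = (2*z)*(279 + z) = 2*z*(279 + z))
-19502 - a(b(-13, 6)) = -19502 - 2*(-3 - 13)*(279 + (-3 - 13)) = -19502 - 2*(-16)*(279 - 16) = -19502 - 2*(-16)*263 = -19502 - 1*(-8416) = -19502 + 8416 = -11086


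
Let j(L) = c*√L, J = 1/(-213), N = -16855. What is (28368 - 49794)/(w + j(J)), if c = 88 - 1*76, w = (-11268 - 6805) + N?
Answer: 3320880018/5413595507 + 10713*I*√213/10827191014 ≈ 0.61343 + 1.4441e-5*I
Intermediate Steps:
w = -34928 (w = (-11268 - 6805) - 16855 = -18073 - 16855 = -34928)
c = 12 (c = 88 - 76 = 12)
J = -1/213 ≈ -0.0046948
j(L) = 12*√L
(28368 - 49794)/(w + j(J)) = (28368 - 49794)/(-34928 + 12*√(-1/213)) = -21426/(-34928 + 12*(I*√213/213)) = -21426/(-34928 + 4*I*√213/71)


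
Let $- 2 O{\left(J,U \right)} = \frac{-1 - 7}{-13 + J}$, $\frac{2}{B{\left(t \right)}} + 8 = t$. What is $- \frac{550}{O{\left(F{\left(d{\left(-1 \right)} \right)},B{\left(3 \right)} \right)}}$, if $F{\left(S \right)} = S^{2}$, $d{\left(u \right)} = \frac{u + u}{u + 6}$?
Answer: $\frac{3531}{2} \approx 1765.5$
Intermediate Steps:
$B{\left(t \right)} = \frac{2}{-8 + t}$
$d{\left(u \right)} = \frac{2 u}{6 + u}$
$O{\left(J,U \right)} = \frac{4}{-13 + J}$ ($O{\left(J,U \right)} = - \frac{\left(-1 - 7\right) \frac{1}{-13 + J}}{2} = - \frac{\left(-8\right) \frac{1}{-13 + J}}{2} = \frac{4}{-13 + J}$)
$- \frac{550}{O{\left(F{\left(d{\left(-1 \right)} \right)},B{\left(3 \right)} \right)}} = - \frac{550}{4 \frac{1}{-13 + \left(2 \left(-1\right) \frac{1}{6 - 1}\right)^{2}}} = - \frac{550}{4 \frac{1}{-13 + \left(2 \left(-1\right) \frac{1}{5}\right)^{2}}} = - \frac{550}{4 \frac{1}{-13 + \left(- \frac{2}{5}\right)^{2}}} = - \frac{550}{4 \frac{1}{-13 + \frac{4}{25}}} = - \frac{550}{4 \frac{1}{- \frac{321}{25}}} = - \frac{550}{4 \left(- \frac{25}{321}\right)} = - \frac{550}{- \frac{100}{321}} = \left(-550\right) \left(- \frac{321}{100}\right) = \frac{3531}{2}$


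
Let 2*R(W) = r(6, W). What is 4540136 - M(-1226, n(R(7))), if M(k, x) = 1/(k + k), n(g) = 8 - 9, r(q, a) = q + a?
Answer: 11132413473/2452 ≈ 4.5401e+6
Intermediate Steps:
r(q, a) = a + q
R(W) = 3 + W/2 (R(W) = (W + 6)/2 = (6 + W)/2 = 3 + W/2)
n(g) = -1
M(k, x) = 1/(2*k)
4540136 - M(-1226, n(R(7))) = 4540136 - 1/(2*(-1226)) = 4540136 - (-1)/(2*1226) = 4540136 - 1*(-1/2452) = 4540136 + 1/2452 = 11132413473/2452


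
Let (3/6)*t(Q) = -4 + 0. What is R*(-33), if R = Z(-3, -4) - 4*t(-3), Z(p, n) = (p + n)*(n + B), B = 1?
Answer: -1749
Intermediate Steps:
Z(p, n) = (1 + n)*(n + p) (Z(p, n) = (p + n)*(n + 1) = (n + p)*(1 + n) = (1 + n)*(n + p))
t(Q) = -8 (t(Q) = 2*(-4 + 0) = 2*(-4) = -8)
R = 53 (R = (-4 - 3 + (-4)² - 4*(-3)) - 4*(-8) = (-4 - 3 + 16 + 12) + 32 = 21 + 32 = 53)
R*(-33) = 53*(-33) = -1749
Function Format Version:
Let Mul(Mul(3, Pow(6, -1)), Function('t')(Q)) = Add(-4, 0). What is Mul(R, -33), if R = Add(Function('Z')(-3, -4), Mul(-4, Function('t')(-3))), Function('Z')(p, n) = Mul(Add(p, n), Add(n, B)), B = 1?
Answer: -1749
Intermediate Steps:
Function('Z')(p, n) = Mul(Add(1, n), Add(n, p)) (Function('Z')(p, n) = Mul(Add(p, n), Add(n, 1)) = Mul(Add(n, p), Add(1, n)) = Mul(Add(1, n), Add(n, p)))
Function('t')(Q) = -8 (Function('t')(Q) = Mul(2, Add(-4, 0)) = Mul(2, -4) = -8)
R = 53 (R = Add(Add(-4, -3, Pow(-4, 2), Mul(-4, -3)), Mul(-4, -8)) = Add(Add(-4, -3, 16, 12), 32) = Add(21, 32) = 53)
Mul(R, -33) = Mul(53, -33) = -1749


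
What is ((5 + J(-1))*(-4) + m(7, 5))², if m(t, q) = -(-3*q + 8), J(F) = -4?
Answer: 9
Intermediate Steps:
m(t, q) = -8 + 3*q (m(t, q) = -(8 - 3*q) = -8 + 3*q)
((5 + J(-1))*(-4) + m(7, 5))² = ((5 - 4)*(-4) + (-8 + 3*5))² = (1*(-4) + (-8 + 15))² = (-4 + 7)² = 3² = 9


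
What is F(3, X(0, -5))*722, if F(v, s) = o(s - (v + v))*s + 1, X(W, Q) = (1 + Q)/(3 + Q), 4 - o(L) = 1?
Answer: 5054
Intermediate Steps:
o(L) = 3 (o(L) = 4 - 1*1 = 4 - 1 = 3)
X(W, Q) = (1 + Q)/(3 + Q)
F(v, s) = 1 + 3*s (F(v, s) = 3*s + 1 = 1 + 3*s)
F(3, X(0, -5))*722 = (1 + 3*((1 - 5)/(3 - 5)))*722 = (1 + 3*(-4/(-2)))*722 = (1 + 3*(-½*(-4)))*722 = (1 + 3*2)*722 = (1 + 6)*722 = 7*722 = 5054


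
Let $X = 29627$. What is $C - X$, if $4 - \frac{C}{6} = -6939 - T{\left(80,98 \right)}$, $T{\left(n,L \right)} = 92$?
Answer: $12583$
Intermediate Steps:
$C = 42210$ ($C = 24 - 6 \left(-6939 - 92\right) = 24 - -42186 = 24 + 42186 = 42210$)
$C - X = 42210 - 29627 = 12583$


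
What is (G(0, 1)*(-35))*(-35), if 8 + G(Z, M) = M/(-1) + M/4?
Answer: -42875/4 ≈ -10719.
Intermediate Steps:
G(Z, M) = -8 - 3*M/4 (G(Z, M) = -8 + (M/(-1) + M/4) = -8 + (M*(-1) + M*(1/4)) = -8 + (-M + M/4) = -8 - 3*M/4)
(G(0, 1)*(-35))*(-35) = ((-8 - 3/4*1)*(-35))*(-35) = ((-8 - 3/4)*(-35))*(-35) = -35/4*(-35)*(-35) = (1225/4)*(-35) = -42875/4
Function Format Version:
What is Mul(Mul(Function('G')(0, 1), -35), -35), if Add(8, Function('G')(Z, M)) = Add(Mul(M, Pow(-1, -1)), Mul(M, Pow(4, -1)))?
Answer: Rational(-42875, 4) ≈ -10719.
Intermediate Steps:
Function('G')(Z, M) = Add(-8, Mul(Rational(-3, 4), M)) (Function('G')(Z, M) = Add(-8, Add(Mul(M, Pow(-1, -1)), Mul(M, Pow(4, -1)))) = Add(-8, Add(Mul(M, -1), Mul(M, Rational(1, 4)))) = Add(-8, Add(Mul(-1, M), Mul(Rational(1, 4), M))) = Add(-8, Mul(Rational(-3, 4), M)))
Mul(Mul(Function('G')(0, 1), -35), -35) = Mul(Mul(Add(-8, Mul(Rational(-3, 4), 1)), -35), -35) = Mul(Mul(Add(-8, Rational(-3, 4)), -35), -35) = Mul(Mul(Rational(-35, 4), -35), -35) = Mul(Rational(1225, 4), -35) = Rational(-42875, 4)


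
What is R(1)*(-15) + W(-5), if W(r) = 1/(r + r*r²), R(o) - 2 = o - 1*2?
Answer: -1951/130 ≈ -15.008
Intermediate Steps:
R(o) = o (R(o) = 2 + (o - 1*2) = 2 + (o - 2) = 2 + (-2 + o) = o)
W(r) = 1/(r + r³)
R(1)*(-15) + W(-5) = 1*(-15) + 1/(-5 + (-5)³) = -15 + 1/(-5 - 125) = -15 + 1/(-130) = -15 - 1/130 = -1951/130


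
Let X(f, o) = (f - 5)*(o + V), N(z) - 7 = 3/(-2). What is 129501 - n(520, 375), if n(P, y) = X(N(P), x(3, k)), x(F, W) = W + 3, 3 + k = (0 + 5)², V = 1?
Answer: 129488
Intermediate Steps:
k = 22 (k = -3 + (0 + 5)² = -3 + 5² = -3 + 25 = 22)
x(F, W) = 3 + W
N(z) = 11/2 (N(z) = 7 + 3/(-2) = 7 + 3*(-½) = 7 - 3/2 = 11/2)
X(f, o) = (1 + o)*(-5 + f) (X(f, o) = (f - 5)*(o + 1) = (-5 + f)*(1 + o) = (1 + o)*(-5 + f))
n(P, y) = 13 (n(P, y) = -5 + 11/2 - 5*(3 + 22) + 11*(3 + 22)/2 = -5 + 11/2 - 5*25 + (11/2)*25 = -5 + 11/2 - 125 + 275/2 = 13)
129501 - n(520, 375) = 129501 - 1*13 = 129501 - 13 = 129488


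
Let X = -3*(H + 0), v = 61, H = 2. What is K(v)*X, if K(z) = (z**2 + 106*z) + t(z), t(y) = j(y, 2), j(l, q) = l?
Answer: -61488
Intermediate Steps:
t(y) = y
K(z) = z**2 + 107*z (K(z) = (z**2 + 106*z) + z = z**2 + 107*z)
X = -6 (X = -3*(2 + 0) = -3*2 = -6)
K(v)*X = (61*(107 + 61))*(-6) = (61*168)*(-6) = 10248*(-6) = -61488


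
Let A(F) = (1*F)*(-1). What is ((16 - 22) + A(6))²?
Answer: 144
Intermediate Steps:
A(F) = -F (A(F) = F*(-1) = -F)
((16 - 22) + A(6))² = ((16 - 22) - 1*6)² = (-6 - 6)² = (-12)² = 144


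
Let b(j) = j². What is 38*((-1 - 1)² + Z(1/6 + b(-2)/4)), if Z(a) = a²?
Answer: 3667/18 ≈ 203.72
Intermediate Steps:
38*((-1 - 1)² + Z(1/6 + b(-2)/4)) = 38*((-1 - 1)² + (1/6 + (-2)²/4)²) = 38*((-2)² + (1*(⅙) + 4*(¼))²) = 38*(4 + (⅙ + 1)²) = 38*(4 + (7/6)²) = 38*(4 + 49/36) = 38*(193/36) = 3667/18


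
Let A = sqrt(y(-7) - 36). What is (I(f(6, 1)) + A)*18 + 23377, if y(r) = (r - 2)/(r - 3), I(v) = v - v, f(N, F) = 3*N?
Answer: 23377 + 27*I*sqrt(390)/5 ≈ 23377.0 + 106.64*I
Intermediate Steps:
I(v) = 0
y(r) = (-2 + r)/(-3 + r)
A = 3*I*sqrt(390)/10 (A = sqrt((-2 - 7)/(-3 - 7) - 36) = sqrt(-9/(-10) - 36) = sqrt(-1/10*(-9) - 36) = sqrt(9/10 - 36) = sqrt(-351/10) = 3*I*sqrt(390)/10 ≈ 5.9245*I)
(I(f(6, 1)) + A)*18 + 23377 = (0 + 3*I*sqrt(390)/10)*18 + 23377 = (3*I*sqrt(390)/10)*18 + 23377 = 27*I*sqrt(390)/5 + 23377 = 23377 + 27*I*sqrt(390)/5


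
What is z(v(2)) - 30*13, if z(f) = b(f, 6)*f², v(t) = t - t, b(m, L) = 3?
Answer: -390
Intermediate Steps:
v(t) = 0
z(f) = 3*f²
z(v(2)) - 30*13 = 3*0² - 30*13 = 3*0 - 390 = 0 - 390 = -390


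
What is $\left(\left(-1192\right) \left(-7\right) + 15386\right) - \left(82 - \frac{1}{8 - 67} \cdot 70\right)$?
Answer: $\frac{1395162}{59} \approx 23647.0$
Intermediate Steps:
$\left(\left(-1192\right) \left(-7\right) + 15386\right) - \left(82 - \frac{1}{8 - 67} \cdot 70\right) = \left(8344 + 15386\right) - \left(82 - \frac{1}{-59} \cdot 70\right) = 23730 - \frac{4908}{59} = \frac{1395162}{59}$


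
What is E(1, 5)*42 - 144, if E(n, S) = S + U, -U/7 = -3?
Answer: 948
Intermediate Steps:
U = 21 (U = -7*(-3) = 21)
E(n, S) = 21 + S (E(n, S) = S + 21 = 21 + S)
E(1, 5)*42 - 144 = (21 + 5)*42 - 144 = 26*42 - 144 = 1092 - 144 = 948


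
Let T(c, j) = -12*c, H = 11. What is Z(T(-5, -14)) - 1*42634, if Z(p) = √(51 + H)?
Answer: -42634 + √62 ≈ -42626.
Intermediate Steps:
Z(p) = √62 (Z(p) = √(51 + 11) = √62)
Z(T(-5, -14)) - 1*42634 = √62 - 1*42634 = √62 - 42634 = -42634 + √62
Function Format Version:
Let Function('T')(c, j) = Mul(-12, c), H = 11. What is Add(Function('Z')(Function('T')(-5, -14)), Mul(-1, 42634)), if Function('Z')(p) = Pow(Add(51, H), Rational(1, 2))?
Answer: Add(-42634, Pow(62, Rational(1, 2))) ≈ -42626.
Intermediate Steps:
Function('Z')(p) = Pow(62, Rational(1, 2)) (Function('Z')(p) = Pow(Add(51, 11), Rational(1, 2)) = Pow(62, Rational(1, 2)))
Add(Function('Z')(Function('T')(-5, -14)), Mul(-1, 42634)) = Add(Pow(62, Rational(1, 2)), Mul(-1, 42634)) = Add(Pow(62, Rational(1, 2)), -42634) = Add(-42634, Pow(62, Rational(1, 2)))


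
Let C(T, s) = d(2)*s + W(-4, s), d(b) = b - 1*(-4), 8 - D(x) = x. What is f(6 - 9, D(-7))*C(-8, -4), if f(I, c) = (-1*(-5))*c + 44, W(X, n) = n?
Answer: -3332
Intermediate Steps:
D(x) = 8 - x
d(b) = 4 + b (d(b) = b + 4 = 4 + b)
C(T, s) = 7*s (C(T, s) = (4 + 2)*s + s = 6*s + s = 7*s)
f(I, c) = 44 + 5*c (f(I, c) = 5*c + 44 = 44 + 5*c)
f(6 - 9, D(-7))*C(-8, -4) = (44 + 5*(8 - 1*(-7)))*(7*(-4)) = (44 + 5*(8 + 7))*(-28) = (44 + 5*15)*(-28) = (44 + 75)*(-28) = 119*(-28) = -3332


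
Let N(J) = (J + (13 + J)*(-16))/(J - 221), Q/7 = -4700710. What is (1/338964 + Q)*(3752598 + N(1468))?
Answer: -26096454818768407454381/211344054 ≈ -1.2348e+14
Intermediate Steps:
Q = -32904970 (Q = 7*(-4700710) = -32904970)
N(J) = (-208 - 15*J)/(-221 + J) (N(J) = (J + (-208 - 16*J))/(-221 + J) = (-208 - 15*J)/(-221 + J))
(1/338964 + Q)*(3752598 + N(1468)) = (1/338964 - 32904970)*(3752598 + (-208 - 15*1468)/(-221 + 1468)) = (1/338964 - 32904970)*(3752598 + (-208 - 22020)/1247) = -11153600251079*(3752598 + (1/1247)*(-22228))/338964 = -11153600251079*(3752598 - 22228/1247)/338964 = -11153600251079/338964*4679467478/1247 = -26096454818768407454381/211344054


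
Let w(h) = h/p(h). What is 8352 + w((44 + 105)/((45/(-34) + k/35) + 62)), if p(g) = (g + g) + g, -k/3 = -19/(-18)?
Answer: 25057/3 ≈ 8352.3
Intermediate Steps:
k = -19/6 (k = -(-57)/(-18) = -(-57)*(-1)/18 = -3*19/18 = -19/6 ≈ -3.1667)
p(g) = 3*g (p(g) = 2*g + g = 3*g)
w(h) = ⅓ (w(h) = h/((3*h)) = h*(1/(3*h)) = ⅓)
8352 + w((44 + 105)/((45/(-34) + k/35) + 62)) = 8352 + ⅓ = 25057/3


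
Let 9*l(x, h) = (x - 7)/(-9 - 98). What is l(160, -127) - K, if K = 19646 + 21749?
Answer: -4429282/107 ≈ -41395.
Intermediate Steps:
K = 41395
l(x, h) = 7/963 - x/963 (l(x, h) = ((x - 7)/(-9 - 98))/9 = ((-7 + x)/(-107))/9 = ((-7 + x)*(-1/107))/9 = (7/107 - x/107)/9 = 7/963 - x/963)
l(160, -127) - K = (7/963 - 1/963*160) - 1*41395 = (7/963 - 160/963) - 41395 = -17/107 - 41395 = -4429282/107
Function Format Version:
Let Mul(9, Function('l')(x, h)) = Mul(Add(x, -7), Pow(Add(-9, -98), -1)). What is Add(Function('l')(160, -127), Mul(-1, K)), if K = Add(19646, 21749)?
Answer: Rational(-4429282, 107) ≈ -41395.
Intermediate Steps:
K = 41395
Function('l')(x, h) = Add(Rational(7, 963), Mul(Rational(-1, 963), x)) (Function('l')(x, h) = Mul(Rational(1, 9), Mul(Add(x, -7), Pow(Add(-9, -98), -1))) = Mul(Rational(1, 9), Mul(Add(-7, x), Pow(-107, -1))) = Mul(Rational(1, 9), Mul(Add(-7, x), Rational(-1, 107))) = Mul(Rational(1, 9), Add(Rational(7, 107), Mul(Rational(-1, 107), x))) = Add(Rational(7, 963), Mul(Rational(-1, 963), x)))
Add(Function('l')(160, -127), Mul(-1, K)) = Add(Add(Rational(7, 963), Mul(Rational(-1, 963), 160)), Mul(-1, 41395)) = Add(Add(Rational(7, 963), Rational(-160, 963)), -41395) = Add(Rational(-17, 107), -41395) = Rational(-4429282, 107)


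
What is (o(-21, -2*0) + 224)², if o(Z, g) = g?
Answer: 50176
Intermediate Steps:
(o(-21, -2*0) + 224)² = (-2*0 + 224)² = (0 + 224)² = 224² = 50176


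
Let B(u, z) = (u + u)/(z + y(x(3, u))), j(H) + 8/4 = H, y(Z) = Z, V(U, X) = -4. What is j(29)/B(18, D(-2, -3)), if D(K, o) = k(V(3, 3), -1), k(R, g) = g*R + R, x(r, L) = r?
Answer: 9/4 ≈ 2.2500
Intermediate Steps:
k(R, g) = R + R*g (k(R, g) = R*g + R = R + R*g)
D(K, o) = 0 (D(K, o) = -4*(1 - 1) = -4*0 = 0)
j(H) = -2 + H
B(u, z) = 2*u/(3 + z) (B(u, z) = (u + u)/(z + 3) = (2*u)/(3 + z) = 2*u/(3 + z))
j(29)/B(18, D(-2, -3)) = (-2 + 29)/((2*18/(3 + 0))) = 27/((2*18/3)) = 27/((2*18*(1/3))) = 27/12 = 27*(1/12) = 9/4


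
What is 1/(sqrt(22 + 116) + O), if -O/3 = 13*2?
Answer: -13/991 - sqrt(138)/5946 ≈ -0.015094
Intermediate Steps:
O = -78 (O = -39*2 = -3*26 = -78)
1/(sqrt(22 + 116) + O) = 1/(sqrt(22 + 116) - 78) = 1/(sqrt(138) - 78) = 1/(-78 + sqrt(138))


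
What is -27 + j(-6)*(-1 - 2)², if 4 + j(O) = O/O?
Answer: -54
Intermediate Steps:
j(O) = -3 (j(O) = -4 + O/O = -4 + 1 = -3)
-27 + j(-6)*(-1 - 2)² = -27 - 3*(-1 - 2)² = -27 - 3*(-3)² = -27 - 3*9 = -27 - 27 = -54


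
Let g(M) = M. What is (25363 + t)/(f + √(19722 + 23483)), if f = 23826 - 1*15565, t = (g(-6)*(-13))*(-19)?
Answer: 197280941/68200916 - 23881*√43205/68200916 ≈ 2.8199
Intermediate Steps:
t = -1482 (t = -6*(-13)*(-19) = 78*(-19) = -1482)
f = 8261 (f = 23826 - 15565 = 8261)
(25363 + t)/(f + √(19722 + 23483)) = (25363 - 1482)/(8261 + √(19722 + 23483)) = 23881/(8261 + √43205)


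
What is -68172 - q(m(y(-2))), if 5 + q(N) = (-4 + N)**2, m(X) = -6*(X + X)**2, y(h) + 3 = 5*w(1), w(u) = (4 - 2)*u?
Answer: -1460567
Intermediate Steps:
w(u) = 2*u
y(h) = 7 (y(h) = -3 + 5*(2*1) = -3 + 5*2 = -3 + 10 = 7)
m(X) = -24*X**2 (m(X) = -6*4*X**2 = -24*X**2)
q(N) = -5 + (-4 + N)**2
-68172 - q(m(y(-2))) = -68172 - (-5 + (-4 - 24*7**2)**2) = -68172 - (-5 + (-4 - 24*49)**2) = -68172 - (-5 + (-4 - 1176)**2) = -68172 - (-5 + (-1180)**2) = -68172 - (-5 + 1392400) = -68172 - 1*1392395 = -68172 - 1392395 = -1460567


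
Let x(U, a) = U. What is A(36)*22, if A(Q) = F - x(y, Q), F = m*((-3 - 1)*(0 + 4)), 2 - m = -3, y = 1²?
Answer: -1782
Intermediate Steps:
y = 1
m = 5 (m = 2 - 1*(-3) = 2 + 3 = 5)
F = -80 (F = 5*((-3 - 1)*(0 + 4)) = 5*(-4*4) = 5*(-16) = -80)
A(Q) = -81 (A(Q) = -80 - 1*1 = -80 - 1 = -81)
A(36)*22 = -81*22 = -1782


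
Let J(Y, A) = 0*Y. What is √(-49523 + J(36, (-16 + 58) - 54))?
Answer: I*√49523 ≈ 222.54*I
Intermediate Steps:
J(Y, A) = 0
√(-49523 + J(36, (-16 + 58) - 54)) = √(-49523 + 0) = √(-49523) = I*√49523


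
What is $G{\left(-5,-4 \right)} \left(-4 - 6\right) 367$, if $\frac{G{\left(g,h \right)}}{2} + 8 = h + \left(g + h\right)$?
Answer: $154140$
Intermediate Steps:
$G{\left(g,h \right)} = -16 + 2 g + 4 h$ ($G{\left(g,h \right)} = -16 + 2 \left(h + \left(g + h\right)\right) = -16 + 2 \left(g + 2 h\right) = -16 + \left(2 g + 4 h\right) = -16 + 2 g + 4 h$)
$G{\left(-5,-4 \right)} \left(-4 - 6\right) 367 = \left(-16 + 2 \left(-5\right) + 4 \left(-4\right)\right) \left(-4 - 6\right) 367 = \left(-16 - 10 - 16\right) \left(-10\right) 367 = \left(-42\right) \left(-10\right) 367 = 420 \cdot 367 = 154140$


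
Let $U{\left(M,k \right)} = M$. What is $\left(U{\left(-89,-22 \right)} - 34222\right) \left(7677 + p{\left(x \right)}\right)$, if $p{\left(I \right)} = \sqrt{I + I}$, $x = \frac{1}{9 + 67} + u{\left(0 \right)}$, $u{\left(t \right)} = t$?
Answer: $-263405547 - \frac{34311 \sqrt{38}}{38} \approx -2.6341 \cdot 10^{8}$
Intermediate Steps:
$x = \frac{1}{76}$ ($x = \frac{1}{9 + 67} + 0 = \frac{1}{76} + 0 = \frac{1}{76} \approx 0.013158$)
$p{\left(I \right)} = \sqrt{2} \sqrt{I}$ ($p{\left(I \right)} = \sqrt{2 I} = \sqrt{2} \sqrt{I}$)
$\left(U{\left(-89,-22 \right)} - 34222\right) \left(7677 + p{\left(x \right)}\right) = \left(-89 - 34222\right) \left(7677 + \frac{\sqrt{2}}{2 \sqrt{19}}\right) = - 34311 \left(7677 + \sqrt{2} \frac{\sqrt{19}}{38}\right) = - 34311 \left(7677 + \frac{\sqrt{38}}{38}\right) = -263405547 - \frac{34311 \sqrt{38}}{38}$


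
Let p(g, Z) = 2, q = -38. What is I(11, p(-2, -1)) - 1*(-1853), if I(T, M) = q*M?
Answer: 1777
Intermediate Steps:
I(T, M) = -38*M
I(11, p(-2, -1)) - 1*(-1853) = -38*2 - 1*(-1853) = -76 + 1853 = 1777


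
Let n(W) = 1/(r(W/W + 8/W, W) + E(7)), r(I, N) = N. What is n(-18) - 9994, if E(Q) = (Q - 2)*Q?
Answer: -169897/17 ≈ -9993.9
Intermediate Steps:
E(Q) = Q*(-2 + Q) (E(Q) = (-2 + Q)*Q = Q*(-2 + Q))
n(W) = 1/(35 + W) (n(W) = 1/(W + 7*(-2 + 7)) = 1/(W + 7*5) = 1/(W + 35) = 1/(35 + W))
n(-18) - 9994 = 1/(35 - 18) - 9994 = 1/17 - 9994 = -169897/17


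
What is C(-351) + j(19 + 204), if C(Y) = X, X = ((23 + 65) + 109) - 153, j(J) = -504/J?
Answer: 9308/223 ≈ 41.740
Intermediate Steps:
X = 44 (X = (88 + 109) - 153 = 197 - 153 = 44)
C(Y) = 44
C(-351) + j(19 + 204) = 44 - 504/(19 + 204) = 44 - 504/223 = 9308/223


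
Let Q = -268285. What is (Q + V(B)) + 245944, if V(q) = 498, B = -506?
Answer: -21843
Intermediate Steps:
(Q + V(B)) + 245944 = (-268285 + 498) + 245944 = -267787 + 245944 = -21843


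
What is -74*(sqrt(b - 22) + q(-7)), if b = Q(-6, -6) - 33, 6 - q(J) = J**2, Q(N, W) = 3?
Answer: 3182 - 148*I*sqrt(13) ≈ 3182.0 - 533.62*I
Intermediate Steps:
q(J) = 6 - J**2
b = -30 (b = 3 - 33 = -30)
-74*(sqrt(b - 22) + q(-7)) = -74*(sqrt(-30 - 22) + (6 - 1*(-7)**2)) = -74*(sqrt(-52) + (6 - 1*49)) = -74*(2*I*sqrt(13) + (6 - 49)) = -74*(2*I*sqrt(13) - 43) = -74*(-43 + 2*I*sqrt(13)) = 3182 - 148*I*sqrt(13)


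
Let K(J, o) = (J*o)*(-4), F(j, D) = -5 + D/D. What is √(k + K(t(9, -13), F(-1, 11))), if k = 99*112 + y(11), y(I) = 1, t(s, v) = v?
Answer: 3*√1209 ≈ 104.31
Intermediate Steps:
F(j, D) = -4 (F(j, D) = -5 + 1 = -4)
K(J, o) = -4*J*o
k = 11089 (k = 99*112 + 1 = 11088 + 1 = 11089)
√(k + K(t(9, -13), F(-1, 11))) = √(11089 - 4*(-13)*(-4)) = √(11089 - 208) = √10881 = 3*√1209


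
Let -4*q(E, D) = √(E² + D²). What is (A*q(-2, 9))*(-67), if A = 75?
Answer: 5025*√85/4 ≈ 11582.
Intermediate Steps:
q(E, D) = -√(D² + E²)/4 (q(E, D) = -√(E² + D²)/4 = -√(D² + E²)/4)
(A*q(-2, 9))*(-67) = (75*(-√(9² + (-2)²)/4))*(-67) = (75*(-√(81 + 4)/4))*(-67) = (75*(-√85/4))*(-67) = -75*√85/4*(-67) = 5025*√85/4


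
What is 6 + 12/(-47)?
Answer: 270/47 ≈ 5.7447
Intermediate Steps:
6 + 12/(-47) = 6 - 1/47*12 = 6 - 12/47 = 270/47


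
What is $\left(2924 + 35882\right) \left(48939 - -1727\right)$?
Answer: $1966144796$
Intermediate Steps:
$\left(2924 + 35882\right) \left(48939 - -1727\right) = 38806 \left(48939 + 1727\right) = 38806 \cdot 50666 = 1966144796$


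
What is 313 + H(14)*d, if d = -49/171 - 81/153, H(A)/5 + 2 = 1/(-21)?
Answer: 19617691/61047 ≈ 321.35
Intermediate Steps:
H(A) = -215/21 (H(A) = -10 + 5/(-21) = -10 + 5*(-1/21) = -10 - 5/21 = -215/21)
d = -2372/2907 (d = -49*1/171 - 81*1/153 = -49/171 - 9/17 = -2372/2907 ≈ -0.81596)
313 + H(14)*d = 313 - 215/21*(-2372/2907) = 313 + 509980/61047 = 19617691/61047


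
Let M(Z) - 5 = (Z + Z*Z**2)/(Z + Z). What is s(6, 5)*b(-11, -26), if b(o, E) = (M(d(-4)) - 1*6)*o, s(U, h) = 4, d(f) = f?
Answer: -330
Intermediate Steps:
M(Z) = 5 + (Z + Z**3)/(2*Z) (M(Z) = 5 + (Z + Z*Z**2)/(Z + Z) = 5 + (Z + Z**3)/((2*Z)) = 5 + (Z + Z**3)*(1/(2*Z)) = 5 + (Z + Z**3)/(2*Z))
b(o, E) = 15*o/2 (b(o, E) = ((11/2 + (1/2)*(-4)**2) - 1*6)*o = ((11/2 + (1/2)*16) - 6)*o = ((11/2 + 8) - 6)*o = (27/2 - 6)*o = 15*o/2)
s(6, 5)*b(-11, -26) = 4*((15/2)*(-11)) = 4*(-165/2) = -330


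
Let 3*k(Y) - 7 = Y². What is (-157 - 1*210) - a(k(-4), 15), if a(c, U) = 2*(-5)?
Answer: -357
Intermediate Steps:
k(Y) = 7/3 + Y²/3
a(c, U) = -10
(-157 - 1*210) - a(k(-4), 15) = (-157 - 1*210) - 1*(-10) = (-157 - 210) + 10 = -367 + 10 = -357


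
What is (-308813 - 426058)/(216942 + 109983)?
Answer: -244957/108975 ≈ -2.2478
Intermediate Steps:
(-308813 - 426058)/(216942 + 109983) = -734871/326925 = -734871*1/326925 = -244957/108975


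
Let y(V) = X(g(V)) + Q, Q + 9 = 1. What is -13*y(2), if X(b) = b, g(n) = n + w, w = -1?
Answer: 91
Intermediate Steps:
g(n) = -1 + n (g(n) = n - 1 = -1 + n)
Q = -8 (Q = -9 + 1 = -8)
y(V) = -9 + V (y(V) = (-1 + V) - 8 = -9 + V)
-13*y(2) = -13*(-9 + 2) = -13*(-7) = 91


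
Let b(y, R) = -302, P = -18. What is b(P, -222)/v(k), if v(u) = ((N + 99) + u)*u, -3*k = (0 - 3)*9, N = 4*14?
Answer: -151/738 ≈ -0.20461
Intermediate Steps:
N = 56
k = 9 (k = -(0 - 3)*9/3 = -(-1)*9 = -⅓*(-27) = 9)
v(u) = u*(155 + u) (v(u) = ((56 + 99) + u)*u = (155 + u)*u = u*(155 + u))
b(P, -222)/v(k) = -302*1/(9*(155 + 9)) = -302/(9*164) = -302/1476 = -302*1/1476 = -151/738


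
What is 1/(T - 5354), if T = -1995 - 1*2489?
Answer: -1/9838 ≈ -0.00010165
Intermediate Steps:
T = -4484 (T = -1995 - 2489 = -4484)
1/(T - 5354) = 1/(-4484 - 5354) = 1/(-9838) = -1/9838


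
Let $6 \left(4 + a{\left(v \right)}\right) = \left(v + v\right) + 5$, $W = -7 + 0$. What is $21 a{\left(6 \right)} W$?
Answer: $\frac{343}{2} \approx 171.5$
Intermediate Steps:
$W = -7$
$a{\left(v \right)} = - \frac{19}{6} + \frac{v}{3}$ ($a{\left(v \right)} = -4 + \frac{\left(v + v\right) + 5}{6} = -4 + \frac{2 v + 5}{6} = -4 + \frac{5 + 2 v}{6} = -4 + \left(\frac{5}{6} + \frac{v}{3}\right) = - \frac{19}{6} + \frac{v}{3}$)
$21 a{\left(6 \right)} W = 21 \left(- \frac{19}{6} + \frac{1}{3} \cdot 6\right) \left(-7\right) = 21 \left(- \frac{19}{6} + 2\right) \left(-7\right) = 21 \left(- \frac{7}{6}\right) \left(-7\right) = \left(- \frac{49}{2}\right) \left(-7\right) = \frac{343}{2}$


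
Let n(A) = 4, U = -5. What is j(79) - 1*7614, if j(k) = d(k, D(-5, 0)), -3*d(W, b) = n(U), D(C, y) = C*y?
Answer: -22846/3 ≈ -7615.3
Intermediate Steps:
d(W, b) = -4/3 (d(W, b) = -1/3*4 = -4/3)
j(k) = -4/3
j(79) - 1*7614 = -4/3 - 1*7614 = -4/3 - 7614 = -22846/3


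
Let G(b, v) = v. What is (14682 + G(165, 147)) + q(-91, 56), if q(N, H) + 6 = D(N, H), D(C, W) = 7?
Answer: 14830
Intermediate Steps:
q(N, H) = 1 (q(N, H) = -6 + 7 = 1)
(14682 + G(165, 147)) + q(-91, 56) = (14682 + 147) + 1 = 14829 + 1 = 14830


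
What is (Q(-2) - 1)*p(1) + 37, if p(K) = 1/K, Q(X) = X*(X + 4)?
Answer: 32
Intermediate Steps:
Q(X) = X*(4 + X)
(Q(-2) - 1)*p(1) + 37 = (-2*(4 - 2) - 1)/1 + 37 = (-2*2 - 1)*1 + 37 = (-4 - 1)*1 + 37 = -5*1 + 37 = -5 + 37 = 32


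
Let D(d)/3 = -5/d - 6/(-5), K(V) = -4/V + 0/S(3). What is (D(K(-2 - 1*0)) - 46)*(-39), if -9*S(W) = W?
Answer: 19461/10 ≈ 1946.1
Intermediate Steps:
S(W) = -W/9
K(V) = -4/V (K(V) = -4/V + 0/((-⅑*3)) = -4/V + 0/(-⅓) = -4/V + 0*(-3) = -4/V + 0 = -4/V)
D(d) = 18/5 - 15/d (D(d) = 3*(-5/d - 6/(-5)) = 3*(-5/d - 6*(-⅕)) = 3*(-5/d + 6/5) = 3*(6/5 - 5/d) = 18/5 - 15/d)
(D(K(-2 - 1*0)) - 46)*(-39) = ((18/5 - 15/((-4/(-2 - 1*0)))) - 46)*(-39) = ((18/5 - 15/((-4/(-2 + 0)))) - 46)*(-39) = ((18/5 - 15/((-4/(-2)))) - 46)*(-39) = ((18/5 - 15/((-4*(-½)))) - 46)*(-39) = ((18/5 - 15/2) - 46)*(-39) = (-39/10 - 46)*(-39) = -499/10*(-39) = 19461/10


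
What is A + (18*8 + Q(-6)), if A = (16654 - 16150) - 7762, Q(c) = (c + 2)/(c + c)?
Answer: -21341/3 ≈ -7113.7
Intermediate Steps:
Q(c) = (2 + c)/(2*c) (Q(c) = (2 + c)/((2*c)) = (2 + c)*(1/(2*c)) = (2 + c)/(2*c))
A = -7258 (A = 504 - 7762 = -7258)
A + (18*8 + Q(-6)) = -7258 + (18*8 + (½)*(2 - 6)/(-6)) = -7258 + (144 + (½)*(-⅙)*(-4)) = -7258 + (144 + ⅓) = -7258 + 433/3 = -21341/3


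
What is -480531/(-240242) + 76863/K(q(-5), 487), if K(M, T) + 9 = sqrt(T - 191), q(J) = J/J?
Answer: 166294801779/51652030 + 153726*sqrt(74)/215 ≈ 9370.2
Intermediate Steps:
q(J) = 1
K(M, T) = -9 + sqrt(-191 + T) (K(M, T) = -9 + sqrt(T - 191) = -9 + sqrt(-191 + T))
-480531/(-240242) + 76863/K(q(-5), 487) = -480531/(-240242) + 76863/(-9 + sqrt(-191 + 487)) = -480531*(-1/240242) + 76863/(-9 + sqrt(296)) = 480531/240242 + 76863/(-9 + 2*sqrt(74))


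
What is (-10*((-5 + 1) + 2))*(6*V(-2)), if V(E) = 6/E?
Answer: -360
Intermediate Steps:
(-10*((-5 + 1) + 2))*(6*V(-2)) = (-10*((-5 + 1) + 2))*(6*(6/(-2))) = (-10*(-4 + 2))*(6*(6*(-½))) = (-10*(-2))*(6*(-3)) = 20*(-18) = -360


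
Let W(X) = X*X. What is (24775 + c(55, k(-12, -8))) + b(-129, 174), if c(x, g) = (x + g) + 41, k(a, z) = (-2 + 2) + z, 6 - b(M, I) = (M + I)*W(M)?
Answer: -723976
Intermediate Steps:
W(X) = X²
b(M, I) = 6 - M²*(I + M) (b(M, I) = 6 - (M + I)*M² = 6 - (I + M)*M² = 6 - M²*(I + M))
k(a, z) = z (k(a, z) = 0 + z = z)
c(x, g) = 41 + g + x (c(x, g) = (g + x) + 41 = 41 + g + x)
(24775 + c(55, k(-12, -8))) + b(-129, 174) = (24775 + (41 - 8 + 55)) + (6 - 1*(-129)³ - 1*174*(-129)²) = (24775 + 88) + (6 - 1*(-2146689) - 1*174*16641) = 24863 + (6 + 2146689 - 2895534) = 24863 - 748839 = -723976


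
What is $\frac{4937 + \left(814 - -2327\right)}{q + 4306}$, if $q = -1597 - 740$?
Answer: $\frac{8078}{1969} \approx 4.1026$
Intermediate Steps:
$q = -2337$ ($q = -1597 - 740 = -2337$)
$\frac{4937 + \left(814 - -2327\right)}{q + 4306} = \frac{4937 + \left(814 - -2327\right)}{-2337 + 4306} = \frac{4937 + \left(814 + 2327\right)}{1969} = \left(4937 + 3141\right) \frac{1}{1969} = 8078 \cdot \frac{1}{1969} = \frac{8078}{1969}$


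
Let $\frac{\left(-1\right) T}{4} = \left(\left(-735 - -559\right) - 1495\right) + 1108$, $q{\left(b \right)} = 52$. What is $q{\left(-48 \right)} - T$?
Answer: $-2200$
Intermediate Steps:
$T = 2252$ ($T = - 4 \left(\left(\left(-735 - -559\right) - 1495\right) + 1108\right) = - 4 \left(\left(\left(-735 + 559\right) - 1495\right) + 1108\right) = - 4 \left(\left(-176 - 1495\right) + 1108\right) = - 4 \left(-1671 + 1108\right) = \left(-4\right) \left(-563\right) = 2252$)
$q{\left(-48 \right)} - T = 52 - 2252 = -2200$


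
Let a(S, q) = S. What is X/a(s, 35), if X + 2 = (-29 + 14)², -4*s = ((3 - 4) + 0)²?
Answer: -892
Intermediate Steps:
s = -¼ (s = -((3 - 4) + 0)²/4 = -(-1 + 0)²/4 = -¼*(-1)² = -¼*1 = -¼ ≈ -0.25000)
X = 223 (X = -2 + (-29 + 14)² = -2 + (-15)² = -2 + 225 = 223)
X/a(s, 35) = 223/(-¼) = 223*(-4) = -892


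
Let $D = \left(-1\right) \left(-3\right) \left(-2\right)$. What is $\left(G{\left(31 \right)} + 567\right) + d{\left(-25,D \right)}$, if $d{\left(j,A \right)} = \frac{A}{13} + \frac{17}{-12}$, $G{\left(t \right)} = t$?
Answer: $\frac{92995}{156} \approx 596.12$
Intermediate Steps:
$D = -6$ ($D = 3 \left(-2\right) = -6$)
$d{\left(j,A \right)} = - \frac{17}{12} + \frac{A}{13}$ ($d{\left(j,A \right)} = A \frac{1}{13} + 17 \left(- \frac{1}{12}\right) = \frac{A}{13} - \frac{17}{12} = - \frac{17}{12} + \frac{A}{13}$)
$\left(G{\left(31 \right)} + 567\right) + d{\left(-25,D \right)} = \left(31 + 567\right) + \left(- \frac{17}{12} + \frac{1}{13} \left(-6\right)\right) = 598 - \frac{293}{156} = \frac{92995}{156}$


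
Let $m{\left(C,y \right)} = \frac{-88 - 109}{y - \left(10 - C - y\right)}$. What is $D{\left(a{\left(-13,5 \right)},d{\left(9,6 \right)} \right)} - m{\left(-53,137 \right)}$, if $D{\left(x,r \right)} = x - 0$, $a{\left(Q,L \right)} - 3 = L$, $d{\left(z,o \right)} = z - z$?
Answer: $\frac{1885}{211} \approx 8.9337$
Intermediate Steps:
$d{\left(z,o \right)} = 0$
$a{\left(Q,L \right)} = 3 + L$
$D{\left(x,r \right)} = x$ ($D{\left(x,r \right)} = x + 0 = x$)
$m{\left(C,y \right)} = - \frac{197}{-10 + C + 2 y}$ ($m{\left(C,y \right)} = - \frac{197}{y + \left(-10 + C + y\right)} = - \frac{197}{-10 + C + 2 y}$)
$D{\left(a{\left(-13,5 \right)},d{\left(9,6 \right)} \right)} - m{\left(-53,137 \right)} = \left(3 + 5\right) - - \frac{197}{-10 - 53 + 2 \cdot 137} = 8 - - \frac{197}{-10 - 53 + 274} = 8 - - \frac{197}{211} = 8 + \frac{197}{211} = \frac{1885}{211}$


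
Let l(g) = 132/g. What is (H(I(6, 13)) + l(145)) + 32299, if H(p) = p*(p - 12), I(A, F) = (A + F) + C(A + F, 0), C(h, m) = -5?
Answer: 4687547/145 ≈ 32328.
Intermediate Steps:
I(A, F) = -5 + A + F (I(A, F) = (A + F) - 5 = -5 + A + F)
H(p) = p*(-12 + p)
(H(I(6, 13)) + l(145)) + 32299 = ((-5 + 6 + 13)*(-12 + (-5 + 6 + 13)) + 132/145) + 32299 = (14*(-12 + 14) + 132*(1/145)) + 32299 = (14*2 + 132/145) + 32299 = (28 + 132/145) + 32299 = 4192/145 + 32299 = 4687547/145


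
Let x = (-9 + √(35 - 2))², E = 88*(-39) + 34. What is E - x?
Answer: -3512 + 18*√33 ≈ -3408.6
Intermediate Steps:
E = -3398 (E = -3432 + 34 = -3398)
x = (-9 + √33)² ≈ 10.598
E - x = -3398 - (9 - √33)²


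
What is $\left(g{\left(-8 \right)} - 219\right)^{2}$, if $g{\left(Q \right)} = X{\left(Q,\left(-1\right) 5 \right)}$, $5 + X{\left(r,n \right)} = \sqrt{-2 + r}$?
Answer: $\left(224 - i \sqrt{10}\right)^{2} \approx 50166.0 - 1416.7 i$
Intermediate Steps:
$X{\left(r,n \right)} = -5 + \sqrt{-2 + r}$
$g{\left(Q \right)} = -5 + \sqrt{-2 + Q}$
$\left(g{\left(-8 \right)} - 219\right)^{2} = \left(\left(-5 + \sqrt{-2 - 8}\right) - 219\right)^{2} = \left(\left(-5 + \sqrt{-10}\right) - 219\right)^{2} = \left(\left(-5 + i \sqrt{10}\right) - 219\right)^{2} = \left(-224 + i \sqrt{10}\right)^{2}$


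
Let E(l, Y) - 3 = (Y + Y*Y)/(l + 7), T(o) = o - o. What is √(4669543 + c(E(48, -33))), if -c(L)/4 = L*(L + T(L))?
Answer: √116689291/5 ≈ 2160.5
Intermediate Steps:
T(o) = 0
E(l, Y) = 3 + (Y + Y²)/(7 + l) (E(l, Y) = 3 + (Y + Y*Y)/(l + 7) = 3 + (Y + Y²)/(7 + l))
c(L) = -4*L² (c(L) = -4*L*(L + 0) = -4*L*L = -4*L²)
√(4669543 + c(E(48, -33))) = √(4669543 - 4*(21 - 33 + (-33)² + 3*48)²/(7 + 48)²) = √(4669543 - 4*(21 - 33 + 1089 + 144)²/3025) = √(4669543 - 4*((1/55)*1221)²) = √(4669543 - 4*(111/5)²) = √(4669543 - 4*12321/25) = √(4669543 - 49284/25) = √(116689291/25) = √116689291/5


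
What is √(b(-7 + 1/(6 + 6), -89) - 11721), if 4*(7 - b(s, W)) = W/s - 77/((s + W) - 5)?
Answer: 4*I*√150994089119/14359 ≈ 108.25*I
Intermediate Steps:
b(s, W) = 7 + 77/(4*(-5 + W + s)) - W/(4*s) (b(s, W) = 7 - (W/s - 77/((s + W) - 5))/4 = 7 - (W/s - 77/((W + s) - 5))/4 = 7 - (W/s - 77/(-5 + W + s))/4 = 7 - (-77/(-5 + W + s) + W/s)/4 = 7 + (77/(4*(-5 + W + s)) - W/(4*s)) = 7 + 77/(4*(-5 + W + s)) - W/(4*s))
√(b(-7 + 1/(6 + 6), -89) - 11721) = √((-1*(-89)² - 63*(-7 + 1/(6 + 6)) + 5*(-89) + 28*(-7 + 1/(6 + 6))² + 27*(-89)*(-7 + 1/(6 + 6)))/(4*(-7 + 1/(6 + 6))*(-5 - 89 + (-7 + 1/(6 + 6)))) - 11721) = √((-1*7921 - 63*(-7 + 1/12) - 445 + 28*(-7 + 1/12)² + 27*(-89)*(-7 + 1/12))/(4*(-7 + 1/12)*(-5 - 89 + (-7 + 1/12))) - 11721) = √((-7921 - 63*(-7 + (1/12)*1) - 445 + 28*(-7 + (1/12)*1)² + 27*(-89)*(-7 + (1/12)*1))/(4*(-7 + (1/12)*1)*(-5 - 89 + (-7 + (1/12)*1))) - 11721) = √((-7921 - 63*(-7 + 1/12) - 445 + 28*(-7 + 1/12)² + 27*(-89)*(-7 + 1/12))/(4*(-7 + 1/12)*(-5 - 89 + (-7 + 1/12))) - 11721) = √((-7921 - 63*(-83/12) - 445 + 28*(-83/12)² + 27*(-89)*(-83/12))/(4*(-83/12)*(-5 - 89 - 83/12)) - 11721) = √((¼)*(-12/83)*(-7921 + 1743/4 - 445 + 28*(6889/144) + 66483/4)/(-1211/12) - 11721) = √((¼)*(-12/83)*(-12/1211)*(-7921 + 1743/4 - 445 + 48223/36 + 66483/4) - 11721) = √((¼)*(-12/83)*(-12/1211)*(361081/36) - 11721) = √(51583/14359 - 11721) = √(-168250256/14359) = 4*I*√150994089119/14359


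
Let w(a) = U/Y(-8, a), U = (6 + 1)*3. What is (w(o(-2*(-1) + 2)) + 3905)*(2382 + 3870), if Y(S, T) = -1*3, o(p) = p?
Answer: 24370296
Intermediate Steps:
Y(S, T) = -3
U = 21 (U = 7*3 = 21)
w(a) = -7 (w(a) = 21/(-3) = 21*(-⅓) = -7)
(w(o(-2*(-1) + 2)) + 3905)*(2382 + 3870) = (-7 + 3905)*(2382 + 3870) = 3898*6252 = 24370296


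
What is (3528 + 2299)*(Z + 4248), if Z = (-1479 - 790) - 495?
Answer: 8647268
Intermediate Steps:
Z = -2764 (Z = -2269 - 495 = -2764)
(3528 + 2299)*(Z + 4248) = (3528 + 2299)*(-2764 + 4248) = 5827*1484 = 8647268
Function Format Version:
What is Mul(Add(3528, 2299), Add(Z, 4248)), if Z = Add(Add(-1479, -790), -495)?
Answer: 8647268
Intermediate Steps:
Z = -2764 (Z = Add(-2269, -495) = -2764)
Mul(Add(3528, 2299), Add(Z, 4248)) = Mul(Add(3528, 2299), Add(-2764, 4248)) = Mul(5827, 1484) = 8647268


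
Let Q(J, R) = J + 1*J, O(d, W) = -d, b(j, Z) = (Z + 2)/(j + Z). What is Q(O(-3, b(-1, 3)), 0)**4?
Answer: 1296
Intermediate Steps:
b(j, Z) = (2 + Z)/(Z + j)
Q(J, R) = 2*J (Q(J, R) = J + J = 2*J)
Q(O(-3, b(-1, 3)), 0)**4 = (2*(-1*(-3)))**4 = (2*3)**4 = 6**4 = 1296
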